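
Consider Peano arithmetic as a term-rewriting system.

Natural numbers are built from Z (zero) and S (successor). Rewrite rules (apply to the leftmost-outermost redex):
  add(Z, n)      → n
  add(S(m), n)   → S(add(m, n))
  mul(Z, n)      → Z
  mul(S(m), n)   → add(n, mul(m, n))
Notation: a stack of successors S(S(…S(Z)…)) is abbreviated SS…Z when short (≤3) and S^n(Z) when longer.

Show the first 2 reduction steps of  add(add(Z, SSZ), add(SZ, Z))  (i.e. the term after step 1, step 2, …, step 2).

Answer: after 2 steps: S(add(SZ, add(SZ, Z)))

Working:
  start: add(add(Z, SSZ), add(SZ, Z))
  step 1: add(SSZ, add(SZ, Z))
  step 2: S(add(SZ, add(SZ, Z)))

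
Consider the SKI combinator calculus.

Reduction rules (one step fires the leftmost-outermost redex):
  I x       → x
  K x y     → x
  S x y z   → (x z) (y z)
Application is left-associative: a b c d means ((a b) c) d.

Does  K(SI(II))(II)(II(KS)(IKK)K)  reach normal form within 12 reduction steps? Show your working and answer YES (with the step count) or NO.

Answer: YES — reaches normal form SK(SK) in 11 ≤ 12 steps

Derivation:
  start: K(SI(II))(II)(II(KS)(IKK)K)
  →1  SI(II)(II(KS)(IKK)K)
  →2  I(II(KS)(IKK)K)(II(II(KS)(IKK)K))
  →3  II(KS)(IKK)K(II(II(KS)(IKK)K))
  →4  I(KS)(IKK)K(II(II(KS)(IKK)K))
  →5  KS(IKK)K(II(II(KS)(IKK)K))
  →6  SK(II(II(KS)(IKK)K))
  →7  SK(I(II(KS)(IKK)K))
  →8  SK(II(KS)(IKK)K)
  →9  SK(I(KS)(IKK)K)
  →10  SK(KS(IKK)K)
  →11  SK(SK)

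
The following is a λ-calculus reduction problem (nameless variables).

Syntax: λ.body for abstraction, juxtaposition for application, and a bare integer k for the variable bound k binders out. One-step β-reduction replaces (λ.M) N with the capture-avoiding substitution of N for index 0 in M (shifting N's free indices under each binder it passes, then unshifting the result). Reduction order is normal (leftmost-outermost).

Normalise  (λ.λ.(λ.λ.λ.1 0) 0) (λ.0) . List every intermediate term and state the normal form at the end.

  start: (λ.λ.(λ.λ.λ.1 0) 0) (λ.0)
  →1  λ.(λ.λ.λ.1 0) 0
  →2  λ.λ.λ.1 0

Answer: normal form = λ.λ.λ.1 0  (in 2 steps)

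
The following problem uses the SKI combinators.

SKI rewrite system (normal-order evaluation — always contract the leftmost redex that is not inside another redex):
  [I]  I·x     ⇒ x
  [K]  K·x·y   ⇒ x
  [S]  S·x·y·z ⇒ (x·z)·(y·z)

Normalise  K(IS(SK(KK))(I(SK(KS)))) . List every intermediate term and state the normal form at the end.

  start: K(IS(SK(KK))(I(SK(KS))))
  →1  K(S(SK(KK))(I(SK(KS))))
  →2  K(S(SK(KK))(SK(KS)))

Answer: normal form = K(S(SK(KK))(SK(KS)))  (in 2 steps)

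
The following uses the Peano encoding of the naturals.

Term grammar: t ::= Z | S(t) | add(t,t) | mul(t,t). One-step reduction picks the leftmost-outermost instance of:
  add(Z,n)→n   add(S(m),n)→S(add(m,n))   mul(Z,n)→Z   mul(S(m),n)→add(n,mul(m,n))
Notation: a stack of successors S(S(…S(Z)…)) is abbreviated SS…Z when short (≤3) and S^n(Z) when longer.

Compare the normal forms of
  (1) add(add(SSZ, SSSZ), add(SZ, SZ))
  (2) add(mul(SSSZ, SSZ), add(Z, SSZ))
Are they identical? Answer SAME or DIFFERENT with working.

Term A:
  start: add(add(SSZ, SSSZ), add(SZ, SZ))
  step 1: add(S(add(SZ, SSSZ)), add(SZ, SZ))
  step 2: S(add(add(SZ, SSSZ), add(SZ, SZ)))
  step 3: S(add(S(add(Z, SSSZ)), add(SZ, SZ)))
  step 4: S(S(add(add(Z, SSSZ), add(SZ, SZ))))
  step 5: S(S(add(SSSZ, add(SZ, SZ))))
  step 6: S(S(S(add(SSZ, add(SZ, SZ)))))
  step 7: S(S(S(S(add(SZ, add(SZ, SZ))))))
  step 8: S(S(S(S(S(add(Z, add(SZ, SZ)))))))
  step 9: S(S(S(S(S(add(SZ, SZ))))))
  step 10: S(S(S(S(S(S(add(Z, SZ)))))))
  step 11: S^7(Z)

Term B:
  start: add(mul(SSSZ, SSZ), add(Z, SSZ))
  step 1: add(add(SSZ, mul(SSZ, SSZ)), add(Z, SSZ))
  step 2: add(S(add(SZ, mul(SSZ, SSZ))), add(Z, SSZ))
  step 3: S(add(add(SZ, mul(SSZ, SSZ)), add(Z, SSZ)))
  step 4: S(add(S(add(Z, mul(SSZ, SSZ))), add(Z, SSZ)))
  step 5: S(S(add(add(Z, mul(SSZ, SSZ)), add(Z, SSZ))))
  step 6: S(S(add(mul(SSZ, SSZ), add(Z, SSZ))))
  step 7: S(S(add(add(SSZ, mul(SZ, SSZ)), add(Z, SSZ))))
  step 8: S(S(add(S(add(SZ, mul(SZ, SSZ))), add(Z, SSZ))))
  step 9: S(S(S(add(add(SZ, mul(SZ, SSZ)), add(Z, SSZ)))))
  step 10: S(S(S(add(S(add(Z, mul(SZ, SSZ))), add(Z, SSZ)))))
  step 11: S(S(S(S(add(add(Z, mul(SZ, SSZ)), add(Z, SSZ))))))
  step 12: S(S(S(S(add(mul(SZ, SSZ), add(Z, SSZ))))))
  step 13: S(S(S(S(add(add(SSZ, mul(Z, SSZ)), add(Z, SSZ))))))
  step 14: S(S(S(S(add(S(add(SZ, mul(Z, SSZ))), add(Z, SSZ))))))
  step 15: S(S(S(S(S(add(add(SZ, mul(Z, SSZ)), add(Z, SSZ)))))))
  step 16: S(S(S(S(S(add(S(add(Z, mul(Z, SSZ))), add(Z, SSZ)))))))
  step 17: S(S(S(S(S(S(add(add(Z, mul(Z, SSZ)), add(Z, SSZ))))))))
  step 18: S(S(S(S(S(S(add(mul(Z, SSZ), add(Z, SSZ))))))))
  step 19: S(S(S(S(S(S(add(Z, add(Z, SSZ))))))))
  step 20: S(S(S(S(S(S(add(Z, SSZ)))))))
  step 21: S^8(Z)

Answer: DIFFERENT — A ⇓ S^7(Z), B ⇓ S^8(Z)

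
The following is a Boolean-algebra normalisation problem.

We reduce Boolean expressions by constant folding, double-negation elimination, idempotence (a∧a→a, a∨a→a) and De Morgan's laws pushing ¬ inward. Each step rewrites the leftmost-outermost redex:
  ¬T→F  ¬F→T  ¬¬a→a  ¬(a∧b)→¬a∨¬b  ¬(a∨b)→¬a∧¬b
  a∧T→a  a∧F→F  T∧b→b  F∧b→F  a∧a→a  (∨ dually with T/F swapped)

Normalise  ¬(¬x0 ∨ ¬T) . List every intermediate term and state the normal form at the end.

  start: ¬(¬x0 ∨ ¬T)
  →1  ¬¬x0 ∧ ¬¬T
  →2  x0 ∧ ¬¬T
  →3  x0 ∧ T
  →4  x0

Answer: normal form = x0  (in 4 steps)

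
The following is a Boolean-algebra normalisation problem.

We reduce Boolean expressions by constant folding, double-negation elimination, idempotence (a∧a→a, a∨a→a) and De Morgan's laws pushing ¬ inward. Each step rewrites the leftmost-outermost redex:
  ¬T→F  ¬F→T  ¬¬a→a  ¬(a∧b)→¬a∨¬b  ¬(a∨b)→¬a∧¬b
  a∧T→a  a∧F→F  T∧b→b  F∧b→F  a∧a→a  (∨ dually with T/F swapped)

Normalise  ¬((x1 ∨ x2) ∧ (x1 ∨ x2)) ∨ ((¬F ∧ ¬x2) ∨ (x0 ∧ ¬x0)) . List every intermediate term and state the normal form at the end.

Answer: normal form = (¬x1 ∧ ¬x2) ∨ (¬x2 ∨ (x0 ∧ ¬x0))  (in 5 steps)

Derivation:
  start: ¬((x1 ∨ x2) ∧ (x1 ∨ x2)) ∨ ((¬F ∧ ¬x2) ∨ (x0 ∧ ¬x0))
  →1  (¬(x1 ∨ x2) ∨ ¬(x1 ∨ x2)) ∨ ((¬F ∧ ¬x2) ∨ (x0 ∧ ¬x0))
  →2  ¬(x1 ∨ x2) ∨ ((¬F ∧ ¬x2) ∨ (x0 ∧ ¬x0))
  →3  (¬x1 ∧ ¬x2) ∨ ((¬F ∧ ¬x2) ∨ (x0 ∧ ¬x0))
  →4  (¬x1 ∧ ¬x2) ∨ ((T ∧ ¬x2) ∨ (x0 ∧ ¬x0))
  →5  (¬x1 ∧ ¬x2) ∨ (¬x2 ∨ (x0 ∧ ¬x0))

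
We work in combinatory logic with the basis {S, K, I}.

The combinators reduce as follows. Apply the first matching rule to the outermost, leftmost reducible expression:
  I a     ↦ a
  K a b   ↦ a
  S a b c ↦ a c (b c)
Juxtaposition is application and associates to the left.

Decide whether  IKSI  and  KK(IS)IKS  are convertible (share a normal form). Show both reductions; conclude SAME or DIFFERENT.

Term A:
  start: IKSI
  [1] KSI
  [2] S

Term B:
  start: KK(IS)IKS
  [1] KIKS
  [2] IS
  [3] S

Answer: SAME — A ⇓ S, B ⇓ S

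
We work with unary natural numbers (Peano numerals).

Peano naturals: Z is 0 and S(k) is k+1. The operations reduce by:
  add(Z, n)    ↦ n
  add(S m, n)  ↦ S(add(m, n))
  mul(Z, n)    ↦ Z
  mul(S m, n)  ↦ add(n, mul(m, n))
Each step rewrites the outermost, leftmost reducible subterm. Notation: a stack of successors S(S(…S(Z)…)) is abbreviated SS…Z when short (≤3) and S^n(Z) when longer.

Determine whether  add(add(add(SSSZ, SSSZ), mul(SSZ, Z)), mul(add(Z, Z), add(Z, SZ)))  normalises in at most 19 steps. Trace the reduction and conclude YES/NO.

Answer: NO — after 19 steps the term is S(S(S(S(S(S(add(mul(SZ, Z), mul(add(Z, Z), add(Z, SZ))))))))), not yet normal

Reduction:
  start: add(add(add(SSSZ, SSSZ), mul(SSZ, Z)), mul(add(Z, Z), add(Z, SZ)))
  →1  add(add(S(add(SSZ, SSSZ)), mul(SSZ, Z)), mul(add(Z, Z), add(Z, SZ)))
  →2  add(S(add(add(SSZ, SSSZ), mul(SSZ, Z))), mul(add(Z, Z), add(Z, SZ)))
  →3  S(add(add(add(SSZ, SSSZ), mul(SSZ, Z)), mul(add(Z, Z), add(Z, SZ))))
  →4  S(add(add(S(add(SZ, SSSZ)), mul(SSZ, Z)), mul(add(Z, Z), add(Z, SZ))))
  →5  S(add(S(add(add(SZ, SSSZ), mul(SSZ, Z))), mul(add(Z, Z), add(Z, SZ))))
  →6  S(S(add(add(add(SZ, SSSZ), mul(SSZ, Z)), mul(add(Z, Z), add(Z, SZ)))))
  →7  S(S(add(add(S(add(Z, SSSZ)), mul(SSZ, Z)), mul(add(Z, Z), add(Z, SZ)))))
  →8  S(S(add(S(add(add(Z, SSSZ), mul(SSZ, Z))), mul(add(Z, Z), add(Z, SZ)))))
  →9  S(S(S(add(add(add(Z, SSSZ), mul(SSZ, Z)), mul(add(Z, Z), add(Z, SZ))))))
  →10  S(S(S(add(add(SSSZ, mul(SSZ, Z)), mul(add(Z, Z), add(Z, SZ))))))
  →11  S(S(S(add(S(add(SSZ, mul(SSZ, Z))), mul(add(Z, Z), add(Z, SZ))))))
  →12  S(S(S(S(add(add(SSZ, mul(SSZ, Z)), mul(add(Z, Z), add(Z, SZ)))))))
  →13  S(S(S(S(add(S(add(SZ, mul(SSZ, Z))), mul(add(Z, Z), add(Z, SZ)))))))
  →14  S(S(S(S(S(add(add(SZ, mul(SSZ, Z)), mul(add(Z, Z), add(Z, SZ))))))))
  →15  S(S(S(S(S(add(S(add(Z, mul(SSZ, Z))), mul(add(Z, Z), add(Z, SZ))))))))
  →16  S(S(S(S(S(S(add(add(Z, mul(SSZ, Z)), mul(add(Z, Z), add(Z, SZ)))))))))
  →17  S(S(S(S(S(S(add(mul(SSZ, Z), mul(add(Z, Z), add(Z, SZ)))))))))
  →18  S(S(S(S(S(S(add(add(Z, mul(SZ, Z)), mul(add(Z, Z), add(Z, SZ)))))))))
  →19  S(S(S(S(S(S(add(mul(SZ, Z), mul(add(Z, Z), add(Z, SZ)))))))))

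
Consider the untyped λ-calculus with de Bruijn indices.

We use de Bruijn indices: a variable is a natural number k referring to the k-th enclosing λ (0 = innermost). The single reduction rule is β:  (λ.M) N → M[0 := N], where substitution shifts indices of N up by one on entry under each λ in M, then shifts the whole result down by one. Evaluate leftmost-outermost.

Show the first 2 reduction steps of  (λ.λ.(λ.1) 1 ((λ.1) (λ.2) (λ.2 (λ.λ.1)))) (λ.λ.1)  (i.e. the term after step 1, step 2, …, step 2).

  start: (λ.λ.(λ.1) 1 ((λ.1) (λ.2) (λ.2 (λ.λ.1)))) (λ.λ.1)
  [1] λ.(λ.1) (λ.λ.1) ((λ.1) (λ.λ.λ.1) (λ.(λ.λ.1) (λ.λ.1)))
  [2] λ.0 ((λ.1) (λ.λ.λ.1) (λ.(λ.λ.1) (λ.λ.1)))

Answer: after 2 steps: λ.0 ((λ.1) (λ.λ.λ.1) (λ.(λ.λ.1) (λ.λ.1)))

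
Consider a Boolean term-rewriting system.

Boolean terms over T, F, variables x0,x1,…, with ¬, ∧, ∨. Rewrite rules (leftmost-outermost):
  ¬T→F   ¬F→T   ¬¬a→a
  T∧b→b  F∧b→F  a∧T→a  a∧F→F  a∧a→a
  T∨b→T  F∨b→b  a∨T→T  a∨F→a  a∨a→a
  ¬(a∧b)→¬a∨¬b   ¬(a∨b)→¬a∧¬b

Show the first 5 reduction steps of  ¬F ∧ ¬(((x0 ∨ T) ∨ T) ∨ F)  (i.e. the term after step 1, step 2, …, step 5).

  start: ¬F ∧ ¬(((x0 ∨ T) ∨ T) ∨ F)
  step 1: T ∧ ¬(((x0 ∨ T) ∨ T) ∨ F)
  step 2: ¬(((x0 ∨ T) ∨ T) ∨ F)
  step 3: ¬((x0 ∨ T) ∨ T) ∧ ¬F
  step 4: (¬(x0 ∨ T) ∧ ¬T) ∧ ¬F
  step 5: ((¬x0 ∧ ¬T) ∧ ¬T) ∧ ¬F

Answer: after 5 steps: ((¬x0 ∧ ¬T) ∧ ¬T) ∧ ¬F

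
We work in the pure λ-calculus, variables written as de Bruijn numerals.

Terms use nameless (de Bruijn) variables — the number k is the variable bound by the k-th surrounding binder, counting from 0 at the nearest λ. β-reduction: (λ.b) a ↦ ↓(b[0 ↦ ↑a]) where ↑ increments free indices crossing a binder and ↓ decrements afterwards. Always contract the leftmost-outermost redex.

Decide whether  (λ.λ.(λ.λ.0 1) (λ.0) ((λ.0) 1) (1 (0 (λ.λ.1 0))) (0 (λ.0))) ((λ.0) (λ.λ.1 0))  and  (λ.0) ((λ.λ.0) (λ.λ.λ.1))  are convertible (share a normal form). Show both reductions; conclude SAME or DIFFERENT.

Answer: DIFFERENT — A ⇓ λ.0 (λ.λ.1 0) (0 (λ.0)), B ⇓ λ.0

Derivation:
Term A:
  start: (λ.λ.(λ.λ.0 1) (λ.0) ((λ.0) 1) (1 (0 (λ.λ.1 0))) (0 (λ.0))) ((λ.0) (λ.λ.1 0))
  [1] λ.(λ.λ.0 1) (λ.0) ((λ.0) ((λ.0) (λ.λ.1 0))) ((λ.0) (λ.λ.1 0) (0 (λ.λ.1 0))) (0 (λ.0))
  [2] λ.(λ.0 (λ.0)) ((λ.0) ((λ.0) (λ.λ.1 0))) ((λ.0) (λ.λ.1 0) (0 (λ.λ.1 0))) (0 (λ.0))
  [3] λ.(λ.0) ((λ.0) (λ.λ.1 0)) (λ.0) ((λ.0) (λ.λ.1 0) (0 (λ.λ.1 0))) (0 (λ.0))
  [4] λ.(λ.0) (λ.λ.1 0) (λ.0) ((λ.0) (λ.λ.1 0) (0 (λ.λ.1 0))) (0 (λ.0))
  [5] λ.(λ.λ.1 0) (λ.0) ((λ.0) (λ.λ.1 0) (0 (λ.λ.1 0))) (0 (λ.0))
  [6] λ.(λ.(λ.0) 0) ((λ.0) (λ.λ.1 0) (0 (λ.λ.1 0))) (0 (λ.0))
  [7] λ.(λ.0) ((λ.0) (λ.λ.1 0) (0 (λ.λ.1 0))) (0 (λ.0))
  [8] λ.(λ.0) (λ.λ.1 0) (0 (λ.λ.1 0)) (0 (λ.0))
  [9] λ.(λ.λ.1 0) (0 (λ.λ.1 0)) (0 (λ.0))
  [10] λ.(λ.1 (λ.λ.1 0) 0) (0 (λ.0))
  [11] λ.0 (λ.λ.1 0) (0 (λ.0))

Term B:
  start: (λ.0) ((λ.λ.0) (λ.λ.λ.1))
  [1] (λ.λ.0) (λ.λ.λ.1)
  [2] λ.0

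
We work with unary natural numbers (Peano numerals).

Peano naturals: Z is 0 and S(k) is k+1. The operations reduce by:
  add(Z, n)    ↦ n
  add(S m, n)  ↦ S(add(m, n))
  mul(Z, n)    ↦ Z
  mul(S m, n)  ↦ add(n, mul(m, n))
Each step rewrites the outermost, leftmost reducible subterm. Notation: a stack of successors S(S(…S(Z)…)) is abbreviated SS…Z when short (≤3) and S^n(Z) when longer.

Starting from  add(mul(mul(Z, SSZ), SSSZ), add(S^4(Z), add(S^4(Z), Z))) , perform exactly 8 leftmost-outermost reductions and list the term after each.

  start: add(mul(mul(Z, SSZ), SSSZ), add(S^4(Z), add(S^4(Z), Z)))
  step 1: add(mul(Z, SSSZ), add(S^4(Z), add(S^4(Z), Z)))
  step 2: add(Z, add(S^4(Z), add(S^4(Z), Z)))
  step 3: add(S^4(Z), add(S^4(Z), Z))
  step 4: S(add(SSSZ, add(S^4(Z), Z)))
  step 5: S(S(add(SSZ, add(S^4(Z), Z))))
  step 6: S(S(S(add(SZ, add(S^4(Z), Z)))))
  step 7: S(S(S(S(add(Z, add(S^4(Z), Z))))))
  step 8: S(S(S(S(add(S^4(Z), Z)))))

Answer: after 8 steps: S(S(S(S(add(S^4(Z), Z)))))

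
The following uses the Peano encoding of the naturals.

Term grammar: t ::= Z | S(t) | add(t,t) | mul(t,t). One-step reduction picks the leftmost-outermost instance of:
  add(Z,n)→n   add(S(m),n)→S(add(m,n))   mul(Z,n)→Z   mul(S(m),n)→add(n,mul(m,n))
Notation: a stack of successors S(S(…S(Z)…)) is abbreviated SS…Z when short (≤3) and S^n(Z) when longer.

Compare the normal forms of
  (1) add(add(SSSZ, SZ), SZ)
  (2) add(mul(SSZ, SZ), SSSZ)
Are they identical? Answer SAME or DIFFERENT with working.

Answer: SAME — A ⇓ S^5(Z), B ⇓ S^5(Z)

Working:
Term A:
  start: add(add(SSSZ, SZ), SZ)
  →1  add(S(add(SSZ, SZ)), SZ)
  →2  S(add(add(SSZ, SZ), SZ))
  →3  S(add(S(add(SZ, SZ)), SZ))
  →4  S(S(add(add(SZ, SZ), SZ)))
  →5  S(S(add(S(add(Z, SZ)), SZ)))
  →6  S(S(S(add(add(Z, SZ), SZ))))
  →7  S(S(S(add(SZ, SZ))))
  →8  S(S(S(S(add(Z, SZ)))))
  →9  S^5(Z)

Term B:
  start: add(mul(SSZ, SZ), SSSZ)
  →1  add(add(SZ, mul(SZ, SZ)), SSSZ)
  →2  add(S(add(Z, mul(SZ, SZ))), SSSZ)
  →3  S(add(add(Z, mul(SZ, SZ)), SSSZ))
  →4  S(add(mul(SZ, SZ), SSSZ))
  →5  S(add(add(SZ, mul(Z, SZ)), SSSZ))
  →6  S(add(S(add(Z, mul(Z, SZ))), SSSZ))
  →7  S(S(add(add(Z, mul(Z, SZ)), SSSZ)))
  →8  S(S(add(mul(Z, SZ), SSSZ)))
  →9  S(S(add(Z, SSSZ)))
  →10  S^5(Z)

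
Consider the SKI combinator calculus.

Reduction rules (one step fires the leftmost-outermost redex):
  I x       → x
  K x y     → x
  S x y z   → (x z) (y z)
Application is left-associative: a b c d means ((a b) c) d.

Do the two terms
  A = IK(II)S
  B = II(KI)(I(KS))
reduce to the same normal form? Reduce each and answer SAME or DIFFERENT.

Answer: SAME — A ⇓ I, B ⇓ I

Derivation:
Term A:
  start: IK(II)S
  [1] K(II)S
  [2] II
  [3] I

Term B:
  start: II(KI)(I(KS))
  [1] I(KI)(I(KS))
  [2] KI(I(KS))
  [3] I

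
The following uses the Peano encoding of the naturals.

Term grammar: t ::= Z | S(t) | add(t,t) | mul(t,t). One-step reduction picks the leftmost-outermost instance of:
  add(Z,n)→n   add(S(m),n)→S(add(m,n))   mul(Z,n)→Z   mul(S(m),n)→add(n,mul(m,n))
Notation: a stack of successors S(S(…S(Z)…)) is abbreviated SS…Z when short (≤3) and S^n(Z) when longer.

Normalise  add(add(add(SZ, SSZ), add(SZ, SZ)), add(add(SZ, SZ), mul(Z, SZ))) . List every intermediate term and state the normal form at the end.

Answer: normal form = S^7(Z)  (in 20 steps)

Derivation:
  start: add(add(add(SZ, SSZ), add(SZ, SZ)), add(add(SZ, SZ), mul(Z, SZ)))
  step 1: add(add(S(add(Z, SSZ)), add(SZ, SZ)), add(add(SZ, SZ), mul(Z, SZ)))
  step 2: add(S(add(add(Z, SSZ), add(SZ, SZ))), add(add(SZ, SZ), mul(Z, SZ)))
  step 3: S(add(add(add(Z, SSZ), add(SZ, SZ)), add(add(SZ, SZ), mul(Z, SZ))))
  step 4: S(add(add(SSZ, add(SZ, SZ)), add(add(SZ, SZ), mul(Z, SZ))))
  step 5: S(add(S(add(SZ, add(SZ, SZ))), add(add(SZ, SZ), mul(Z, SZ))))
  step 6: S(S(add(add(SZ, add(SZ, SZ)), add(add(SZ, SZ), mul(Z, SZ)))))
  step 7: S(S(add(S(add(Z, add(SZ, SZ))), add(add(SZ, SZ), mul(Z, SZ)))))
  step 8: S(S(S(add(add(Z, add(SZ, SZ)), add(add(SZ, SZ), mul(Z, SZ))))))
  step 9: S(S(S(add(add(SZ, SZ), add(add(SZ, SZ), mul(Z, SZ))))))
  step 10: S(S(S(add(S(add(Z, SZ)), add(add(SZ, SZ), mul(Z, SZ))))))
  step 11: S(S(S(S(add(add(Z, SZ), add(add(SZ, SZ), mul(Z, SZ)))))))
  step 12: S(S(S(S(add(SZ, add(add(SZ, SZ), mul(Z, SZ)))))))
  step 13: S(S(S(S(S(add(Z, add(add(SZ, SZ), mul(Z, SZ))))))))
  step 14: S(S(S(S(S(add(add(SZ, SZ), mul(Z, SZ)))))))
  step 15: S(S(S(S(S(add(S(add(Z, SZ)), mul(Z, SZ)))))))
  step 16: S(S(S(S(S(S(add(add(Z, SZ), mul(Z, SZ))))))))
  step 17: S(S(S(S(S(S(add(SZ, mul(Z, SZ))))))))
  step 18: S(S(S(S(S(S(S(add(Z, mul(Z, SZ)))))))))
  step 19: S(S(S(S(S(S(S(mul(Z, SZ))))))))
  step 20: S^7(Z)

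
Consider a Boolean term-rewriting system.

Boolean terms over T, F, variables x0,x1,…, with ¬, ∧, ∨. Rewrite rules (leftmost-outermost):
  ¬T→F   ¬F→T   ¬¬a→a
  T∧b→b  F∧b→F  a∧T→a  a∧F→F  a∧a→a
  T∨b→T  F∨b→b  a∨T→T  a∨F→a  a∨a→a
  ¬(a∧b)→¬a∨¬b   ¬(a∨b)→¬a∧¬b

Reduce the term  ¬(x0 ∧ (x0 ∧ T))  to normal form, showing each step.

  start: ¬(x0 ∧ (x0 ∧ T))
  step 1: ¬x0 ∨ ¬(x0 ∧ T)
  step 2: ¬x0 ∨ (¬x0 ∨ ¬T)
  step 3: ¬x0 ∨ (¬x0 ∨ F)
  step 4: ¬x0 ∨ ¬x0
  step 5: ¬x0

Answer: normal form = ¬x0  (in 5 steps)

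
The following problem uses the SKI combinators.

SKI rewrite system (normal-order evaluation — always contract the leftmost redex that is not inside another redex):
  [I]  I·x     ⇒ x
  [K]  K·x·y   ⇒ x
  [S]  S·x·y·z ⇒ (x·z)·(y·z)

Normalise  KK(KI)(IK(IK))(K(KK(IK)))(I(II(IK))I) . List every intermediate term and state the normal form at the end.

Answer: normal form = K  (in 5 steps)

Derivation:
  start: KK(KI)(IK(IK))(K(KK(IK)))(I(II(IK))I)
  step 1: K(IK(IK))(K(KK(IK)))(I(II(IK))I)
  step 2: IK(IK)(I(II(IK))I)
  step 3: K(IK)(I(II(IK))I)
  step 4: IK
  step 5: K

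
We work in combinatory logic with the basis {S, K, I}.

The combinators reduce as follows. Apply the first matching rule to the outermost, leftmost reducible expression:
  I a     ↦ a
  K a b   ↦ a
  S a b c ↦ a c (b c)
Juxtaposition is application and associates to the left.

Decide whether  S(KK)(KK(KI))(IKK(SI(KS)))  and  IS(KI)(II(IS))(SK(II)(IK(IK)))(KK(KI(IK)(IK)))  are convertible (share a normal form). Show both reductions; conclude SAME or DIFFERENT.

Answer: DIFFERENT — A ⇓ K(KK), B ⇓ S(KK)K

Reduction:
Term A:
  start: S(KK)(KK(KI))(IKK(SI(KS)))
  step 1: KK(IKK(SI(KS)))(KK(KI)(IKK(SI(KS))))
  step 2: K(KK(KI)(IKK(SI(KS))))
  step 3: K(K(IKK(SI(KS))))
  step 4: K(K(KK(SI(KS))))
  step 5: K(KK)

Term B:
  start: IS(KI)(II(IS))(SK(II)(IK(IK)))(KK(KI(IK)(IK)))
  step 1: S(KI)(II(IS))(SK(II)(IK(IK)))(KK(KI(IK)(IK)))
  step 2: KI(SK(II)(IK(IK)))(II(IS)(SK(II)(IK(IK))))(KK(KI(IK)(IK)))
  step 3: I(II(IS)(SK(II)(IK(IK))))(KK(KI(IK)(IK)))
  step 4: II(IS)(SK(II)(IK(IK)))(KK(KI(IK)(IK)))
  step 5: I(IS)(SK(II)(IK(IK)))(KK(KI(IK)(IK)))
  step 6: IS(SK(II)(IK(IK)))(KK(KI(IK)(IK)))
  step 7: S(SK(II)(IK(IK)))(KK(KI(IK)(IK)))
  step 8: S(K(IK(IK))(II(IK(IK))))(KK(KI(IK)(IK)))
  step 9: S(IK(IK))(KK(KI(IK)(IK)))
  step 10: S(K(IK))(KK(KI(IK)(IK)))
  step 11: S(KK)(KK(KI(IK)(IK)))
  step 12: S(KK)K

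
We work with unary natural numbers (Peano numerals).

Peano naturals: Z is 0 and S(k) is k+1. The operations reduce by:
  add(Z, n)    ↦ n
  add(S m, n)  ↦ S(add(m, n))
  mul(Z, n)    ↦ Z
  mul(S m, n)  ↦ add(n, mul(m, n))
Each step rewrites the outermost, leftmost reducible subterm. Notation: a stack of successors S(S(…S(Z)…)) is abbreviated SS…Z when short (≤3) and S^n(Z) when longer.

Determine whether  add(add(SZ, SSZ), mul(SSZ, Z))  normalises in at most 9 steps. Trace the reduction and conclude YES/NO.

Answer: NO — after 9 steps the term is S(S(S(add(Z, mul(Z, Z))))), not yet normal

Reduction:
  start: add(add(SZ, SSZ), mul(SSZ, Z))
  →1  add(S(add(Z, SSZ)), mul(SSZ, Z))
  →2  S(add(add(Z, SSZ), mul(SSZ, Z)))
  →3  S(add(SSZ, mul(SSZ, Z)))
  →4  S(S(add(SZ, mul(SSZ, Z))))
  →5  S(S(S(add(Z, mul(SSZ, Z)))))
  →6  S(S(S(mul(SSZ, Z))))
  →7  S(S(S(add(Z, mul(SZ, Z)))))
  →8  S(S(S(mul(SZ, Z))))
  →9  S(S(S(add(Z, mul(Z, Z)))))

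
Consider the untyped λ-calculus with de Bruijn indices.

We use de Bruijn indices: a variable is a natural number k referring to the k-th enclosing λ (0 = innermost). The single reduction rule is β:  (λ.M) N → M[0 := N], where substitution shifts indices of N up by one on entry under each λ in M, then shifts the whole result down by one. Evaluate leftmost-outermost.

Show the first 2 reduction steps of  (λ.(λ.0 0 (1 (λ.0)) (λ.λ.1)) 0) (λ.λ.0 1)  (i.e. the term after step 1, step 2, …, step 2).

Answer: after 2 steps: (λ.λ.0 1) (λ.λ.0 1) ((λ.λ.0 1) (λ.0)) (λ.λ.1)

Derivation:
  start: (λ.(λ.0 0 (1 (λ.0)) (λ.λ.1)) 0) (λ.λ.0 1)
  →1  (λ.0 0 ((λ.λ.0 1) (λ.0)) (λ.λ.1)) (λ.λ.0 1)
  →2  (λ.λ.0 1) (λ.λ.0 1) ((λ.λ.0 1) (λ.0)) (λ.λ.1)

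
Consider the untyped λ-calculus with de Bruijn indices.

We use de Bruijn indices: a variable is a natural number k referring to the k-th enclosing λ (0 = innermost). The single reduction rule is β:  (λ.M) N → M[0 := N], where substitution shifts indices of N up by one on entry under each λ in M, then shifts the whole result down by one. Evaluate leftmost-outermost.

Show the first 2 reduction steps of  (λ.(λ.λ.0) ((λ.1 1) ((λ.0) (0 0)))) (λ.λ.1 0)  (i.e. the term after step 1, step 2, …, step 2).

Answer: after 2 steps: λ.0

Derivation:
  start: (λ.(λ.λ.0) ((λ.1 1) ((λ.0) (0 0)))) (λ.λ.1 0)
  step 1: (λ.λ.0) ((λ.(λ.λ.1 0) (λ.λ.1 0)) ((λ.0) ((λ.λ.1 0) (λ.λ.1 0))))
  step 2: λ.0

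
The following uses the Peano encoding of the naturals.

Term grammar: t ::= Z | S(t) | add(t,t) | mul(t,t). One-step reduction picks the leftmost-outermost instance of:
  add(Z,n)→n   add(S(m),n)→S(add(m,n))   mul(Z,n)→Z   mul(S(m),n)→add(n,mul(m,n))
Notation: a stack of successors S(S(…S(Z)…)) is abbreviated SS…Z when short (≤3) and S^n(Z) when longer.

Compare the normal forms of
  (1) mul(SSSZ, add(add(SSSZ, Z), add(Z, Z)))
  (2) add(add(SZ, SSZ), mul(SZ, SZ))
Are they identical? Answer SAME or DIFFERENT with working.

Answer: DIFFERENT — A ⇓ S^9(Z), B ⇓ S^4(Z)

Derivation:
Term A:
  start: mul(SSSZ, add(add(SSSZ, Z), add(Z, Z)))
  [1] add(add(add(SSSZ, Z), add(Z, Z)), mul(SSZ, add(add(SSSZ, Z), add(Z, Z))))
  [2] add(add(S(add(SSZ, Z)), add(Z, Z)), mul(SSZ, add(add(SSSZ, Z), add(Z, Z))))
  [3] add(S(add(add(SSZ, Z), add(Z, Z))), mul(SSZ, add(add(SSSZ, Z), add(Z, Z))))
  [4] S(add(add(add(SSZ, Z), add(Z, Z)), mul(SSZ, add(add(SSSZ, Z), add(Z, Z)))))
  [5] S(add(add(S(add(SZ, Z)), add(Z, Z)), mul(SSZ, add(add(SSSZ, Z), add(Z, Z)))))
  [6] S(add(S(add(add(SZ, Z), add(Z, Z))), mul(SSZ, add(add(SSSZ, Z), add(Z, Z)))))
  [7] S(S(add(add(add(SZ, Z), add(Z, Z)), mul(SSZ, add(add(SSSZ, Z), add(Z, Z))))))
  [8] S(S(add(add(S(add(Z, Z)), add(Z, Z)), mul(SSZ, add(add(SSSZ, Z), add(Z, Z))))))
  [9] S(S(add(S(add(add(Z, Z), add(Z, Z))), mul(SSZ, add(add(SSSZ, Z), add(Z, Z))))))
  [10] S(S(S(add(add(add(Z, Z), add(Z, Z)), mul(SSZ, add(add(SSSZ, Z), add(Z, Z)))))))
  [11] S(S(S(add(add(Z, add(Z, Z)), mul(SSZ, add(add(SSSZ, Z), add(Z, Z)))))))
  [12] S(S(S(add(add(Z, Z), mul(SSZ, add(add(SSSZ, Z), add(Z, Z)))))))
  [13] S(S(S(add(Z, mul(SSZ, add(add(SSSZ, Z), add(Z, Z)))))))
  [14] S(S(S(mul(SSZ, add(add(SSSZ, Z), add(Z, Z))))))
  [15] S(S(S(add(add(add(SSSZ, Z), add(Z, Z)), mul(SZ, add(add(SSSZ, Z), add(Z, Z)))))))
  [16] S(S(S(add(add(S(add(SSZ, Z)), add(Z, Z)), mul(SZ, add(add(SSSZ, Z), add(Z, Z)))))))
  [17] S(S(S(add(S(add(add(SSZ, Z), add(Z, Z))), mul(SZ, add(add(SSSZ, Z), add(Z, Z)))))))
  [18] S(S(S(S(add(add(add(SSZ, Z), add(Z, Z)), mul(SZ, add(add(SSSZ, Z), add(Z, Z))))))))
  [19] S(S(S(S(add(add(S(add(SZ, Z)), add(Z, Z)), mul(SZ, add(add(SSSZ, Z), add(Z, Z))))))))
  [20] S(S(S(S(add(S(add(add(SZ, Z), add(Z, Z))), mul(SZ, add(add(SSSZ, Z), add(Z, Z))))))))
  [21] S(S(S(S(S(add(add(add(SZ, Z), add(Z, Z)), mul(SZ, add(add(SSSZ, Z), add(Z, Z)))))))))
  [22] S(S(S(S(S(add(add(S(add(Z, Z)), add(Z, Z)), mul(SZ, add(add(SSSZ, Z), add(Z, Z)))))))))
  [23] S(S(S(S(S(add(S(add(add(Z, Z), add(Z, Z))), mul(SZ, add(add(SSSZ, Z), add(Z, Z)))))))))
  [24] S(S(S(S(S(S(add(add(add(Z, Z), add(Z, Z)), mul(SZ, add(add(SSSZ, Z), add(Z, Z))))))))))
  [25] S(S(S(S(S(S(add(add(Z, add(Z, Z)), mul(SZ, add(add(SSSZ, Z), add(Z, Z))))))))))
  [26] S(S(S(S(S(S(add(add(Z, Z), mul(SZ, add(add(SSSZ, Z), add(Z, Z))))))))))
  [27] S(S(S(S(S(S(add(Z, mul(SZ, add(add(SSSZ, Z), add(Z, Z))))))))))
  [28] S(S(S(S(S(S(mul(SZ, add(add(SSSZ, Z), add(Z, Z)))))))))
  [29] S(S(S(S(S(S(add(add(add(SSSZ, Z), add(Z, Z)), mul(Z, add(add(SSSZ, Z), add(Z, Z))))))))))
  [30] S(S(S(S(S(S(add(add(S(add(SSZ, Z)), add(Z, Z)), mul(Z, add(add(SSSZ, Z), add(Z, Z))))))))))
  [31] S(S(S(S(S(S(add(S(add(add(SSZ, Z), add(Z, Z))), mul(Z, add(add(SSSZ, Z), add(Z, Z))))))))))
  [32] S(S(S(S(S(S(S(add(add(add(SSZ, Z), add(Z, Z)), mul(Z, add(add(SSSZ, Z), add(Z, Z)))))))))))
  [33] S(S(S(S(S(S(S(add(add(S(add(SZ, Z)), add(Z, Z)), mul(Z, add(add(SSSZ, Z), add(Z, Z)))))))))))
  [34] S(S(S(S(S(S(S(add(S(add(add(SZ, Z), add(Z, Z))), mul(Z, add(add(SSSZ, Z), add(Z, Z)))))))))))
  [35] S(S(S(S(S(S(S(S(add(add(add(SZ, Z), add(Z, Z)), mul(Z, add(add(SSSZ, Z), add(Z, Z))))))))))))
  [36] S(S(S(S(S(S(S(S(add(add(S(add(Z, Z)), add(Z, Z)), mul(Z, add(add(SSSZ, Z), add(Z, Z))))))))))))
  [37] S(S(S(S(S(S(S(S(add(S(add(add(Z, Z), add(Z, Z))), mul(Z, add(add(SSSZ, Z), add(Z, Z))))))))))))
  [38] S(S(S(S(S(S(S(S(S(add(add(add(Z, Z), add(Z, Z)), mul(Z, add(add(SSSZ, Z), add(Z, Z)))))))))))))
  [39] S(S(S(S(S(S(S(S(S(add(add(Z, add(Z, Z)), mul(Z, add(add(SSSZ, Z), add(Z, Z)))))))))))))
  [40] S(S(S(S(S(S(S(S(S(add(add(Z, Z), mul(Z, add(add(SSSZ, Z), add(Z, Z)))))))))))))
  [41] S(S(S(S(S(S(S(S(S(add(Z, mul(Z, add(add(SSSZ, Z), add(Z, Z)))))))))))))
  [42] S(S(S(S(S(S(S(S(S(mul(Z, add(add(SSSZ, Z), add(Z, Z))))))))))))
  [43] S^9(Z)

Term B:
  start: add(add(SZ, SSZ), mul(SZ, SZ))
  [1] add(S(add(Z, SSZ)), mul(SZ, SZ))
  [2] S(add(add(Z, SSZ), mul(SZ, SZ)))
  [3] S(add(SSZ, mul(SZ, SZ)))
  [4] S(S(add(SZ, mul(SZ, SZ))))
  [5] S(S(S(add(Z, mul(SZ, SZ)))))
  [6] S(S(S(mul(SZ, SZ))))
  [7] S(S(S(add(SZ, mul(Z, SZ)))))
  [8] S(S(S(S(add(Z, mul(Z, SZ))))))
  [9] S(S(S(S(mul(Z, SZ)))))
  [10] S^4(Z)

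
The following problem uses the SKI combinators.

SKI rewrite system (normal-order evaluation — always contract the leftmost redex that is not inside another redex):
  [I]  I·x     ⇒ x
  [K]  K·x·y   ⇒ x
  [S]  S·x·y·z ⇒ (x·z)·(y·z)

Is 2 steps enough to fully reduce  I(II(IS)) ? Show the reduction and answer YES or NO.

  start: I(II(IS))
  →1  II(IS)
  →2  I(IS)

Answer: NO — after 2 steps the term is I(IS), not yet normal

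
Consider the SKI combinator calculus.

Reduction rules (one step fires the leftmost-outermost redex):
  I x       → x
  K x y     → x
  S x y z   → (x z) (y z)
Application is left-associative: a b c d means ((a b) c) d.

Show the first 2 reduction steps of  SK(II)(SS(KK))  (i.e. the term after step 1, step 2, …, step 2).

  start: SK(II)(SS(KK))
  [1] K(SS(KK))(II(SS(KK)))
  [2] SS(KK)

Answer: after 2 steps: SS(KK)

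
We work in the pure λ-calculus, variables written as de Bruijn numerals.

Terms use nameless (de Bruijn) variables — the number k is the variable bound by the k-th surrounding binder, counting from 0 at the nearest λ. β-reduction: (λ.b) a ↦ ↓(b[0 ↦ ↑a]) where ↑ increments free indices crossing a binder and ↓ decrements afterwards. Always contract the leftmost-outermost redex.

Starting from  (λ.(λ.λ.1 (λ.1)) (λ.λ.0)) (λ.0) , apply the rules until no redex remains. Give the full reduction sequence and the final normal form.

  start: (λ.(λ.λ.1 (λ.1)) (λ.λ.0)) (λ.0)
  step 1: (λ.λ.1 (λ.1)) (λ.λ.0)
  step 2: λ.(λ.λ.0) (λ.1)
  step 3: λ.λ.0

Answer: normal form = λ.λ.0  (in 3 steps)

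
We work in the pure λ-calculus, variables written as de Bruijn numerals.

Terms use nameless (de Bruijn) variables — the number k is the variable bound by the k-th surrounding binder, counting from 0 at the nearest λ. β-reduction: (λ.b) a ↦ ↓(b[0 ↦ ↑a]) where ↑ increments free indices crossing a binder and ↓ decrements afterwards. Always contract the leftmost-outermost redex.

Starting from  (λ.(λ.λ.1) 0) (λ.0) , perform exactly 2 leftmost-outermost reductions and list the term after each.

Answer: after 2 steps: λ.λ.0

Derivation:
  start: (λ.(λ.λ.1) 0) (λ.0)
  [1] (λ.λ.1) (λ.0)
  [2] λ.λ.0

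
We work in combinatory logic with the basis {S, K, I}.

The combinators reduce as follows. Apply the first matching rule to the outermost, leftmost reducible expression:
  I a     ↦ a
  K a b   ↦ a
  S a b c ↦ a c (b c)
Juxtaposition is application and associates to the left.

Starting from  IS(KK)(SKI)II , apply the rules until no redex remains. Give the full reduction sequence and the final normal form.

Answer: normal form = I  (in 6 steps)

Derivation:
  start: IS(KK)(SKI)II
  step 1: S(KK)(SKI)II
  step 2: KKI(SKII)I
  step 3: K(SKII)I
  step 4: SKII
  step 5: KI(II)
  step 6: I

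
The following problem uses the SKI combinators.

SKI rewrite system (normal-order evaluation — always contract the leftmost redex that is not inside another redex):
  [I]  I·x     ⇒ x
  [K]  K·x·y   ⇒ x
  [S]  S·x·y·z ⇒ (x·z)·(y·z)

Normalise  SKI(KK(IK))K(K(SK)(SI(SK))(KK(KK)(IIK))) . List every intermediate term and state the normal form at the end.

  start: SKI(KK(IK))K(K(SK)(SI(SK))(KK(KK)(IIK)))
  [1] K(KK(IK))(I(KK(IK)))K(K(SK)(SI(SK))(KK(KK)(IIK)))
  [2] KK(IK)K(K(SK)(SI(SK))(KK(KK)(IIK)))
  [3] KK(K(SK)(SI(SK))(KK(KK)(IIK)))
  [4] K

Answer: normal form = K  (in 4 steps)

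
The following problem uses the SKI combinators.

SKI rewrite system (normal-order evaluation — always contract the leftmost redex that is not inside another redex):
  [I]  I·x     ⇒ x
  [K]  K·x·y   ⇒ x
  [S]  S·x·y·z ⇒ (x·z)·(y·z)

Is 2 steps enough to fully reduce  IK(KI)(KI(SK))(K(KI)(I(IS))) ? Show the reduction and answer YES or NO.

Answer: NO — after 2 steps the term is KI(K(KI)(I(IS))), not yet normal

Reduction:
  start: IK(KI)(KI(SK))(K(KI)(I(IS)))
  →1  K(KI)(KI(SK))(K(KI)(I(IS)))
  →2  KI(K(KI)(I(IS)))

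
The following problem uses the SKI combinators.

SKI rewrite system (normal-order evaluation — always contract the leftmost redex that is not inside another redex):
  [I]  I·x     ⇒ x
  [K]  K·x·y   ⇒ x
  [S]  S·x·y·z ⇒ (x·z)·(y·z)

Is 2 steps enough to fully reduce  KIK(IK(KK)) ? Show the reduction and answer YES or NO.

  start: KIK(IK(KK))
  →1  I(IK(KK))
  →2  IK(KK)

Answer: NO — after 2 steps the term is IK(KK), not yet normal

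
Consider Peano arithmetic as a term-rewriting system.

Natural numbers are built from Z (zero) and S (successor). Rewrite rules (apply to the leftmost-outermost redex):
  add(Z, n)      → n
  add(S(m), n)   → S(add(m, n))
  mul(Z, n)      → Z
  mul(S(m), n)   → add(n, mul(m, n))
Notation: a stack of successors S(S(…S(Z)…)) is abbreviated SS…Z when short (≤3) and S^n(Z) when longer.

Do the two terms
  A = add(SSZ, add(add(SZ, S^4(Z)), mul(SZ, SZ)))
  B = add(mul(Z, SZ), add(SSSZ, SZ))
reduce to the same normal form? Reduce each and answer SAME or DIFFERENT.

Answer: DIFFERENT — A ⇓ S^8(Z), B ⇓ S^4(Z)

Working:
Term A:
  start: add(SSZ, add(add(SZ, S^4(Z)), mul(SZ, SZ)))
  step 1: S(add(SZ, add(add(SZ, S^4(Z)), mul(SZ, SZ))))
  step 2: S(S(add(Z, add(add(SZ, S^4(Z)), mul(SZ, SZ)))))
  step 3: S(S(add(add(SZ, S^4(Z)), mul(SZ, SZ))))
  step 4: S(S(add(S(add(Z, S^4(Z))), mul(SZ, SZ))))
  step 5: S(S(S(add(add(Z, S^4(Z)), mul(SZ, SZ)))))
  step 6: S(S(S(add(S^4(Z), mul(SZ, SZ)))))
  step 7: S(S(S(S(add(SSSZ, mul(SZ, SZ))))))
  step 8: S(S(S(S(S(add(SSZ, mul(SZ, SZ)))))))
  step 9: S(S(S(S(S(S(add(SZ, mul(SZ, SZ))))))))
  step 10: S(S(S(S(S(S(S(add(Z, mul(SZ, SZ)))))))))
  step 11: S(S(S(S(S(S(S(mul(SZ, SZ))))))))
  step 12: S(S(S(S(S(S(S(add(SZ, mul(Z, SZ)))))))))
  step 13: S(S(S(S(S(S(S(S(add(Z, mul(Z, SZ))))))))))
  step 14: S(S(S(S(S(S(S(S(mul(Z, SZ)))))))))
  step 15: S^8(Z)

Term B:
  start: add(mul(Z, SZ), add(SSSZ, SZ))
  step 1: add(Z, add(SSSZ, SZ))
  step 2: add(SSSZ, SZ)
  step 3: S(add(SSZ, SZ))
  step 4: S(S(add(SZ, SZ)))
  step 5: S(S(S(add(Z, SZ))))
  step 6: S^4(Z)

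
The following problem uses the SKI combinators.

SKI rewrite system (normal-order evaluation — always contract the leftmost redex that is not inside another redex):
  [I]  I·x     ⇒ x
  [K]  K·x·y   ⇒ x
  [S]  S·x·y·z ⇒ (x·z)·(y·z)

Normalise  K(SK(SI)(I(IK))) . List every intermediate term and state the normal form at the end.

Answer: normal form = KK  (in 4 steps)

Derivation:
  start: K(SK(SI)(I(IK)))
  →1  K(K(I(IK))(SI(I(IK))))
  →2  K(I(IK))
  →3  K(IK)
  →4  KK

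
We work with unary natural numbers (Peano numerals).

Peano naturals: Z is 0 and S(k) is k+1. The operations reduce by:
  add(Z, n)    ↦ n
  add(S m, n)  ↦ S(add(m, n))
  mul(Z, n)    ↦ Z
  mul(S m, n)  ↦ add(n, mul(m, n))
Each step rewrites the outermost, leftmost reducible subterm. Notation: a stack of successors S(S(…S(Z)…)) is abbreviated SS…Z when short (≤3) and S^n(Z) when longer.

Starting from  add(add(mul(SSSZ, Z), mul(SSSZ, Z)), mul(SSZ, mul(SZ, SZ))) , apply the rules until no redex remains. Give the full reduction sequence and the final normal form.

Answer: normal form = SSZ  (in 31 steps)

Derivation:
  start: add(add(mul(SSSZ, Z), mul(SSSZ, Z)), mul(SSZ, mul(SZ, SZ)))
  →1  add(add(add(Z, mul(SSZ, Z)), mul(SSSZ, Z)), mul(SSZ, mul(SZ, SZ)))
  →2  add(add(mul(SSZ, Z), mul(SSSZ, Z)), mul(SSZ, mul(SZ, SZ)))
  →3  add(add(add(Z, mul(SZ, Z)), mul(SSSZ, Z)), mul(SSZ, mul(SZ, SZ)))
  →4  add(add(mul(SZ, Z), mul(SSSZ, Z)), mul(SSZ, mul(SZ, SZ)))
  →5  add(add(add(Z, mul(Z, Z)), mul(SSSZ, Z)), mul(SSZ, mul(SZ, SZ)))
  →6  add(add(mul(Z, Z), mul(SSSZ, Z)), mul(SSZ, mul(SZ, SZ)))
  →7  add(add(Z, mul(SSSZ, Z)), mul(SSZ, mul(SZ, SZ)))
  →8  add(mul(SSSZ, Z), mul(SSZ, mul(SZ, SZ)))
  →9  add(add(Z, mul(SSZ, Z)), mul(SSZ, mul(SZ, SZ)))
  →10  add(mul(SSZ, Z), mul(SSZ, mul(SZ, SZ)))
  →11  add(add(Z, mul(SZ, Z)), mul(SSZ, mul(SZ, SZ)))
  →12  add(mul(SZ, Z), mul(SSZ, mul(SZ, SZ)))
  →13  add(add(Z, mul(Z, Z)), mul(SSZ, mul(SZ, SZ)))
  →14  add(mul(Z, Z), mul(SSZ, mul(SZ, SZ)))
  →15  add(Z, mul(SSZ, mul(SZ, SZ)))
  →16  mul(SSZ, mul(SZ, SZ))
  →17  add(mul(SZ, SZ), mul(SZ, mul(SZ, SZ)))
  →18  add(add(SZ, mul(Z, SZ)), mul(SZ, mul(SZ, SZ)))
  →19  add(S(add(Z, mul(Z, SZ))), mul(SZ, mul(SZ, SZ)))
  →20  S(add(add(Z, mul(Z, SZ)), mul(SZ, mul(SZ, SZ))))
  →21  S(add(mul(Z, SZ), mul(SZ, mul(SZ, SZ))))
  →22  S(add(Z, mul(SZ, mul(SZ, SZ))))
  →23  S(mul(SZ, mul(SZ, SZ)))
  →24  S(add(mul(SZ, SZ), mul(Z, mul(SZ, SZ))))
  →25  S(add(add(SZ, mul(Z, SZ)), mul(Z, mul(SZ, SZ))))
  →26  S(add(S(add(Z, mul(Z, SZ))), mul(Z, mul(SZ, SZ))))
  →27  S(S(add(add(Z, mul(Z, SZ)), mul(Z, mul(SZ, SZ)))))
  →28  S(S(add(mul(Z, SZ), mul(Z, mul(SZ, SZ)))))
  →29  S(S(add(Z, mul(Z, mul(SZ, SZ)))))
  →30  S(S(mul(Z, mul(SZ, SZ))))
  →31  SSZ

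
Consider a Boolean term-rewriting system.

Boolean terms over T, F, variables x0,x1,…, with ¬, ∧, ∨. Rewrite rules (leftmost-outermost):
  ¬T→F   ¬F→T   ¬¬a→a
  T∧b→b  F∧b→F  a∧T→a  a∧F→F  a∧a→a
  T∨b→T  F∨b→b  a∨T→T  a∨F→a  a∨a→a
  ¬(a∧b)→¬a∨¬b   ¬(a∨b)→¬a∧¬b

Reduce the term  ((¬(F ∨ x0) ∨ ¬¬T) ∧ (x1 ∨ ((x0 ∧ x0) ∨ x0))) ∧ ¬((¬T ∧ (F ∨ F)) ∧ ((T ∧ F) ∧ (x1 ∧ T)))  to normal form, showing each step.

Answer: normal form = x1 ∨ x0  (in 14 steps)

Derivation:
  start: ((¬(F ∨ x0) ∨ ¬¬T) ∧ (x1 ∨ ((x0 ∧ x0) ∨ x0))) ∧ ¬((¬T ∧ (F ∨ F)) ∧ ((T ∧ F) ∧ (x1 ∧ T)))
  [1] (((¬F ∧ ¬x0) ∨ ¬¬T) ∧ (x1 ∨ ((x0 ∧ x0) ∨ x0))) ∧ ¬((¬T ∧ (F ∨ F)) ∧ ((T ∧ F) ∧ (x1 ∧ T)))
  [2] (((T ∧ ¬x0) ∨ ¬¬T) ∧ (x1 ∨ ((x0 ∧ x0) ∨ x0))) ∧ ¬((¬T ∧ (F ∨ F)) ∧ ((T ∧ F) ∧ (x1 ∧ T)))
  [3] ((¬x0 ∨ ¬¬T) ∧ (x1 ∨ ((x0 ∧ x0) ∨ x0))) ∧ ¬((¬T ∧ (F ∨ F)) ∧ ((T ∧ F) ∧ (x1 ∧ T)))
  [4] ((¬x0 ∨ T) ∧ (x1 ∨ ((x0 ∧ x0) ∨ x0))) ∧ ¬((¬T ∧ (F ∨ F)) ∧ ((T ∧ F) ∧ (x1 ∧ T)))
  [5] (T ∧ (x1 ∨ ((x0 ∧ x0) ∨ x0))) ∧ ¬((¬T ∧ (F ∨ F)) ∧ ((T ∧ F) ∧ (x1 ∧ T)))
  [6] (x1 ∨ ((x0 ∧ x0) ∨ x0)) ∧ ¬((¬T ∧ (F ∨ F)) ∧ ((T ∧ F) ∧ (x1 ∧ T)))
  [7] (x1 ∨ (x0 ∨ x0)) ∧ ¬((¬T ∧ (F ∨ F)) ∧ ((T ∧ F) ∧ (x1 ∧ T)))
  [8] (x1 ∨ x0) ∧ ¬((¬T ∧ (F ∨ F)) ∧ ((T ∧ F) ∧ (x1 ∧ T)))
  [9] (x1 ∨ x0) ∧ (¬(¬T ∧ (F ∨ F)) ∨ ¬((T ∧ F) ∧ (x1 ∧ T)))
  [10] (x1 ∨ x0) ∧ ((¬¬T ∨ ¬(F ∨ F)) ∨ ¬((T ∧ F) ∧ (x1 ∧ T)))
  [11] (x1 ∨ x0) ∧ ((T ∨ ¬(F ∨ F)) ∨ ¬((T ∧ F) ∧ (x1 ∧ T)))
  [12] (x1 ∨ x0) ∧ (T ∨ ¬((T ∧ F) ∧ (x1 ∧ T)))
  [13] (x1 ∨ x0) ∧ T
  [14] x1 ∨ x0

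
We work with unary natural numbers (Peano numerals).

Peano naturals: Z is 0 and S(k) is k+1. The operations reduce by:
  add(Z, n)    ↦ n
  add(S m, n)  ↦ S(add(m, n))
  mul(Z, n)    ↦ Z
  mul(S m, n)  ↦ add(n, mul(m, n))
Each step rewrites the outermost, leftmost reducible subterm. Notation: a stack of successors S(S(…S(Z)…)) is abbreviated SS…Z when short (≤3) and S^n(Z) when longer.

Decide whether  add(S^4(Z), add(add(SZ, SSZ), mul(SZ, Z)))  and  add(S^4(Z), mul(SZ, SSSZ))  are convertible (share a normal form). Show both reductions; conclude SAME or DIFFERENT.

Answer: SAME — A ⇓ S^7(Z), B ⇓ S^7(Z)

Derivation:
Term A:
  start: add(S^4(Z), add(add(SZ, SSZ), mul(SZ, Z)))
  →1  S(add(SSSZ, add(add(SZ, SSZ), mul(SZ, Z))))
  →2  S(S(add(SSZ, add(add(SZ, SSZ), mul(SZ, Z)))))
  →3  S(S(S(add(SZ, add(add(SZ, SSZ), mul(SZ, Z))))))
  →4  S(S(S(S(add(Z, add(add(SZ, SSZ), mul(SZ, Z)))))))
  →5  S(S(S(S(add(add(SZ, SSZ), mul(SZ, Z))))))
  →6  S(S(S(S(add(S(add(Z, SSZ)), mul(SZ, Z))))))
  →7  S(S(S(S(S(add(add(Z, SSZ), mul(SZ, Z)))))))
  →8  S(S(S(S(S(add(SSZ, mul(SZ, Z)))))))
  →9  S(S(S(S(S(S(add(SZ, mul(SZ, Z))))))))
  →10  S(S(S(S(S(S(S(add(Z, mul(SZ, Z)))))))))
  →11  S(S(S(S(S(S(S(mul(SZ, Z))))))))
  →12  S(S(S(S(S(S(S(add(Z, mul(Z, Z)))))))))
  →13  S(S(S(S(S(S(S(mul(Z, Z))))))))
  →14  S^7(Z)

Term B:
  start: add(S^4(Z), mul(SZ, SSSZ))
  →1  S(add(SSSZ, mul(SZ, SSSZ)))
  →2  S(S(add(SSZ, mul(SZ, SSSZ))))
  →3  S(S(S(add(SZ, mul(SZ, SSSZ)))))
  →4  S(S(S(S(add(Z, mul(SZ, SSSZ))))))
  →5  S(S(S(S(mul(SZ, SSSZ)))))
  →6  S(S(S(S(add(SSSZ, mul(Z, SSSZ))))))
  →7  S(S(S(S(S(add(SSZ, mul(Z, SSSZ)))))))
  →8  S(S(S(S(S(S(add(SZ, mul(Z, SSSZ))))))))
  →9  S(S(S(S(S(S(S(add(Z, mul(Z, SSSZ)))))))))
  →10  S(S(S(S(S(S(S(mul(Z, SSSZ))))))))
  →11  S^7(Z)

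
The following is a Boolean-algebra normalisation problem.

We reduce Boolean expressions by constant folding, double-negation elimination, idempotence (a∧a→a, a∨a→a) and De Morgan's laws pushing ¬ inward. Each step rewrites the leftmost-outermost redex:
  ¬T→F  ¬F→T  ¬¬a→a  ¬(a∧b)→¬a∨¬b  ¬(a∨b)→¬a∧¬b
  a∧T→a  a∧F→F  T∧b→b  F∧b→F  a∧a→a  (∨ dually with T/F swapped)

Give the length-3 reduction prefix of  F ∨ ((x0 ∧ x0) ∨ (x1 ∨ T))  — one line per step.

  start: F ∨ ((x0 ∧ x0) ∨ (x1 ∨ T))
  step 1: (x0 ∧ x0) ∨ (x1 ∨ T)
  step 2: x0 ∨ (x1 ∨ T)
  step 3: x0 ∨ T

Answer: after 3 steps: x0 ∨ T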